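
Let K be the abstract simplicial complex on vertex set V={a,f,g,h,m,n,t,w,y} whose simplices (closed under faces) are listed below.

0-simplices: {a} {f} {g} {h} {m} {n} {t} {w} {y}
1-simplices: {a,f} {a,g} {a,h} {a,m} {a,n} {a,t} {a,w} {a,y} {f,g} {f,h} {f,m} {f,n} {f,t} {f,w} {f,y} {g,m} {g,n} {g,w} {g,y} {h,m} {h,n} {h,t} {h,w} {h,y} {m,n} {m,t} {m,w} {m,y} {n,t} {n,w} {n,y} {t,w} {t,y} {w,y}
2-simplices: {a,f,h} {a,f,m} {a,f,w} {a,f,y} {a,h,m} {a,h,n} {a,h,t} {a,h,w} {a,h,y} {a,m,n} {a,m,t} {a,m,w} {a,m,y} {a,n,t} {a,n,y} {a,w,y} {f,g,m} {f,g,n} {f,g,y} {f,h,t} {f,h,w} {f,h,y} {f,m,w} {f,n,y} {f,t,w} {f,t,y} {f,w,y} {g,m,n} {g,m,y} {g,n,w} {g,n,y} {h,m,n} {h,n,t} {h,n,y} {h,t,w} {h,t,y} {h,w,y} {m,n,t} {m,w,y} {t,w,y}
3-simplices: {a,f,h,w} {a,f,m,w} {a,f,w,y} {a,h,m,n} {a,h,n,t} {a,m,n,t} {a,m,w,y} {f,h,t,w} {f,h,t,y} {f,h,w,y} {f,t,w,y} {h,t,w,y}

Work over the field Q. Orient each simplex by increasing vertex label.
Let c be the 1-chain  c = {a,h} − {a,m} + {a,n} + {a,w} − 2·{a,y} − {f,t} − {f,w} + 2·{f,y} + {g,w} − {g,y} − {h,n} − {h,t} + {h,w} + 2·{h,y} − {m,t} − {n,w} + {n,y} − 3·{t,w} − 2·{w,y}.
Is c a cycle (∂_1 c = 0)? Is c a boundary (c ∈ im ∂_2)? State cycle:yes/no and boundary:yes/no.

n_0=9 n_1=34 n_2=40 n_3=12  [Q]
∂1: piv[af,ag,ah,am,an,at,aw,ay] rk=8  ker:fg,fh,fm,fn,ft,fw,fy,gm,gn,gw,gy,hm,hn,ht,hw,hy,mn,mt,mw,my,nt,nw,ny,tw,ty,wy
∂2: piv[afh,afm,afw,afy,ahm,ahn,aht,ahw,ahy,amn,amt,amw,amy,ant,any,awy,fgm,fgn,fgy,fht,fny,ftw,fty,gnw] rk=24  ker:fhw,fhy,fmw,fwy,gmn,gmy,gny,hmn,hnt,hny,htw,hty,hwy,mnt,mwy,twy
∂3: piv[afhw,afmw,afwy,ahmn,ahnt,amnt,amwy,fhtw,fhty,fhwy,ftwy] rk=11  ker:htwy
∂1c = 0
c vs im∂2: reduces to 0 ⇒ boundary

cycle:yes boundary:yes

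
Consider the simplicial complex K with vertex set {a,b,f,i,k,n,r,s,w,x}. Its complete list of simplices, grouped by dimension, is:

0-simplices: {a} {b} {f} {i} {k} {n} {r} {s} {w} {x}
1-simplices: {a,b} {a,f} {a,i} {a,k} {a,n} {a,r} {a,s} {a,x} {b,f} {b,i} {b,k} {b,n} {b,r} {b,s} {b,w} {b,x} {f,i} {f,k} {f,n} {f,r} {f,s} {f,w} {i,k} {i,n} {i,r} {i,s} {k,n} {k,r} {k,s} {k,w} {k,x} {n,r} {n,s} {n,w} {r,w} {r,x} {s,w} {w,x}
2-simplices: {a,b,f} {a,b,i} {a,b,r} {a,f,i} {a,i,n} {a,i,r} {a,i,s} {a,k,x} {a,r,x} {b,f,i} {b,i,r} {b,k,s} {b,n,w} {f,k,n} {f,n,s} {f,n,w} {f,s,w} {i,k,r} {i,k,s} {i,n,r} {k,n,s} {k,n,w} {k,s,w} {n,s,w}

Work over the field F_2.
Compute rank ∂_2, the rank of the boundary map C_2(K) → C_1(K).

rank∂_2=20

n_0=10 n_1=38 n_2=24  [Z2]
∂1: piv[ab,af,ai,ak,an,ar,as,ax,bw] rk=9  ker:bf,bi,bk,bn,br,bs,bx,fi,fk,fn,fr,fs,fw,ik,in,ir,is,kn,kr,ks,kw,kx,nr,ns,nw,rw,rx,sw,wx
∂2: piv[abf,abi,abr,afi,ain,air,ais,akx,arx,bks,bnw,fkn,fns,fnw,fsw,ikr,iks,inr,kns,knw] rk=20  ker:bfi,bir,ksw,nsw
rk∂_2=20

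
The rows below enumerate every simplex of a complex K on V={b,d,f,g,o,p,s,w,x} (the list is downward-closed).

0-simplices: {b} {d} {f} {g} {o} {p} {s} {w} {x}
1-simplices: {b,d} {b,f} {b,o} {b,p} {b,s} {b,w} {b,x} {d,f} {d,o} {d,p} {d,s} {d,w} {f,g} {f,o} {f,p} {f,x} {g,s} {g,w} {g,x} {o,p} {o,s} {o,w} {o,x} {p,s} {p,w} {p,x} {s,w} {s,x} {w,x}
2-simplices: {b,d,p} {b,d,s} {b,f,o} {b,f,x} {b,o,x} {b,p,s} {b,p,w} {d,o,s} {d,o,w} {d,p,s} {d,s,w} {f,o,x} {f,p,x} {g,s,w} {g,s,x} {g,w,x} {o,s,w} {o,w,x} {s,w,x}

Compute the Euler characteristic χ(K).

χ(K)=-1

n_0=9 n_1=29 n_2=19
χ=+9−29+19=-1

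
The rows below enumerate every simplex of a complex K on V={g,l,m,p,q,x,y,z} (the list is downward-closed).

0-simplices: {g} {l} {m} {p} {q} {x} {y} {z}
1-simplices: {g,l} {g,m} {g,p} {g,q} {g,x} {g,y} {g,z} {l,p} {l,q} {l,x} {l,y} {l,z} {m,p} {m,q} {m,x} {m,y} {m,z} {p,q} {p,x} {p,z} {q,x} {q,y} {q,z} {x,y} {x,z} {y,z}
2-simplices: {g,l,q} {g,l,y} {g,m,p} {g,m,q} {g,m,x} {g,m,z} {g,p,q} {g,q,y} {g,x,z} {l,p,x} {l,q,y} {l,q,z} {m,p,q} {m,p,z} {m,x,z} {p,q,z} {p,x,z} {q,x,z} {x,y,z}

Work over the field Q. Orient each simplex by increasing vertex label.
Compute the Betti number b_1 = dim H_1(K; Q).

b_1=3

n_0=8 n_1=26 n_2=19  [Q]
∂1: piv[gl,gm,gp,gq,gx,gy,gz] rk=7  ker:lp,lq,lx,ly,lz,mp,mq,mx,my,mz,pq,px,pz,qx,qy,qz,xy,xz,yz
∂2: piv[glq,gly,gmp,gmq,gmx,gmz,gpq,gqy,gxz,lpx,lqz,mpz,pqz,pxz,qxz,xyz] rk=16  ker:lqy,mpq,mxz
b_1=(26−7)−16=3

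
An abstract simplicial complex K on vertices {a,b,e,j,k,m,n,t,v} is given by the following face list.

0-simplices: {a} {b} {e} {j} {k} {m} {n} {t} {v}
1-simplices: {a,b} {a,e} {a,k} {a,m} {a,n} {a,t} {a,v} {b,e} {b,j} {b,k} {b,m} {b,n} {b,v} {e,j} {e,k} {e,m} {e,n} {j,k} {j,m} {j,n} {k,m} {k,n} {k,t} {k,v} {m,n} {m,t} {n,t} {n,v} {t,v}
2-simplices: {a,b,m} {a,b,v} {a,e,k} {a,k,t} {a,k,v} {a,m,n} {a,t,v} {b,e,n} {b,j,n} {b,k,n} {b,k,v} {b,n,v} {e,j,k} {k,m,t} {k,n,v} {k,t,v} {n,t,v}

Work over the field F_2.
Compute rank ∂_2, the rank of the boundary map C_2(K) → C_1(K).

rank∂_2=15

n_0=9 n_1=29 n_2=17  [Z2]
∂1: piv[ab,ae,ak,am,an,at,av,bj] rk=8  ker:be,bk,bm,bn,bv,ej,ek,em,en,jk,jm,jn,km,kn,kt,kv,mn,mt,nt,nv,tv
∂2: piv[abm,abv,aek,akt,akv,amn,atv,ben,bjn,bkn,bkv,bnv,ejk,kmt,ntv] rk=15  ker:knv,ktv
rk∂_2=15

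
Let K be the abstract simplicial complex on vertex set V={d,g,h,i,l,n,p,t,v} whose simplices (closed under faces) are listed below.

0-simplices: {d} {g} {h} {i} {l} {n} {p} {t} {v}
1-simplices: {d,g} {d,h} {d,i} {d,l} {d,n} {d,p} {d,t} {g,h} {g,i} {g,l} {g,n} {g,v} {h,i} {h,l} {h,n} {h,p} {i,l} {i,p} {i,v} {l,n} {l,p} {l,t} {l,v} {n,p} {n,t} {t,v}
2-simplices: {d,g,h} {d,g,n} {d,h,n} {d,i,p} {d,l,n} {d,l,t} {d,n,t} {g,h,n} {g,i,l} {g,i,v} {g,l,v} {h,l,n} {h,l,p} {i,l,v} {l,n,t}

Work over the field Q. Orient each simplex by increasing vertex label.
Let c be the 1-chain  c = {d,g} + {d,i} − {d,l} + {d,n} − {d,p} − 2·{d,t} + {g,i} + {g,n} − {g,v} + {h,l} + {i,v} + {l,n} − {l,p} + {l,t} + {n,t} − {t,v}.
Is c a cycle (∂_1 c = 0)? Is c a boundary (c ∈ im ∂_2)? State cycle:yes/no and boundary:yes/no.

cycle:no boundary:no

n_0=9 n_1=26 n_2=15  [Q]
∂1: piv[dg,dh,di,dl,dn,dp,dt,gv] rk=8  ker:gh,gi,gl,gn,hi,hl,hn,hp,il,ip,iv,ln,lp,lt,lv,np,nt,tv
∂2: piv[dgh,dgn,dhn,dip,dln,dlt,dnt,gil,giv,glv,hln,hlp] rk=12  ker:ghn,ilv,lnt
∂1c = {d} − {h} + {i} − {l} + 2·{n} − 2·{p} + {t} − {v}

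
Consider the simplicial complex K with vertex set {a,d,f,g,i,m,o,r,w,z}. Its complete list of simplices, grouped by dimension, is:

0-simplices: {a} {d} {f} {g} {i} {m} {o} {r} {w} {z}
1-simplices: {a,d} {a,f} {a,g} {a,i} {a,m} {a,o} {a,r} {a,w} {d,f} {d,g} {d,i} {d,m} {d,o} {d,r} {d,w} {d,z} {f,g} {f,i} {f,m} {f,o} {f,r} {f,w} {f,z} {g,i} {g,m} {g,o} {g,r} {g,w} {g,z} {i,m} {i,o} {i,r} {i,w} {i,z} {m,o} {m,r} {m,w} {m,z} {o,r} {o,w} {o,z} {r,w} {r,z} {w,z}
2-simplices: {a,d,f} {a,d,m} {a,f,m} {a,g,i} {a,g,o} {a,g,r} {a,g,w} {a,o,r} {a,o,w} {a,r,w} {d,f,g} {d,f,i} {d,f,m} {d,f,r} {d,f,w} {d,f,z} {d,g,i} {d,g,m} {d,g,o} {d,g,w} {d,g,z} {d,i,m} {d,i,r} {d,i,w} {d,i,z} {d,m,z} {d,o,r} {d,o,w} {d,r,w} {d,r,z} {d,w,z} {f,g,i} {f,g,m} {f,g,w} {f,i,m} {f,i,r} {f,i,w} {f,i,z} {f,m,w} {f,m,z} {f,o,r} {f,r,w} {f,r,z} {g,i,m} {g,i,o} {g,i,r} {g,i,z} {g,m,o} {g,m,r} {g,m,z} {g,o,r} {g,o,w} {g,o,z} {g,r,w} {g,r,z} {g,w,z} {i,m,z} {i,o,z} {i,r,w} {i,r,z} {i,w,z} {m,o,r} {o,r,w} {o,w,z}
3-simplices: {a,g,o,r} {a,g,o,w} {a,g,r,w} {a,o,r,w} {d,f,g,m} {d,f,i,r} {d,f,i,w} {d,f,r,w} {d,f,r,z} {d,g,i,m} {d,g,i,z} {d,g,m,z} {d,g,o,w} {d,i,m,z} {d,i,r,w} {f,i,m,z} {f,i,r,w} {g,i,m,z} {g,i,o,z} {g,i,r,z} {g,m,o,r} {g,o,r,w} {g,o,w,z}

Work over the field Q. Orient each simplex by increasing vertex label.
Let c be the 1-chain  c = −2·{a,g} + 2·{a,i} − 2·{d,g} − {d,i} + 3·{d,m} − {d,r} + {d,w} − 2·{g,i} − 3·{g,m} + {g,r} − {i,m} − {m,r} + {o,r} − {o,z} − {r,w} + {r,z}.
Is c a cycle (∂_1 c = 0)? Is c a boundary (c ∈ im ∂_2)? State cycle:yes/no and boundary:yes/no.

cycle:yes boundary:yes

n_0=10 n_1=44 n_2=64 n_3=23  [Q]
∂1: piv[ad,af,ag,ai,am,ao,ar,aw,dz] rk=9  ker:df,dg,di,dm,do,dr,dw,fg,fi,fm,fo,fr,fw,fz,gi,gm,go,gr,gw,gz,im,io,ir,iw,iz,mo,mr,mw,mz,or,ow,oz,rw,rz,wz
∂2: piv[adf,adm,afm,agi,ago,agr,agw,aor,aow,arw,dfg,dfi,dfr,dfw,dfz,dgi,dgm,dgo,dgw,dgz,dim,dir,diw,diz,dmz,dor,drz,dwz,fmw,for,gio,gmo,gmr,goz] rk=34  ker:dfm,dow,drw,fgi,fgm,fgw,fim,fir,fiw,fiz,fmz,frw,frz,gim,gir,giz,gmz,gor,gow,grw,grz,gwz,imz,ioz,irw,irz,iwz,mor,orw,owz
∂3: piv[agor,agow,agrw,aorw,dfgm,dfir,dfiw,dfrw,dfrz,dgim,dgiz,dgmz,dgow,dimz,dirw,fimz,gioz,girz,gmor,gowz] rk=20  ker:firw,gimz,gorw
∂1c = 0
c vs im∂2: reduces to 0 ⇒ boundary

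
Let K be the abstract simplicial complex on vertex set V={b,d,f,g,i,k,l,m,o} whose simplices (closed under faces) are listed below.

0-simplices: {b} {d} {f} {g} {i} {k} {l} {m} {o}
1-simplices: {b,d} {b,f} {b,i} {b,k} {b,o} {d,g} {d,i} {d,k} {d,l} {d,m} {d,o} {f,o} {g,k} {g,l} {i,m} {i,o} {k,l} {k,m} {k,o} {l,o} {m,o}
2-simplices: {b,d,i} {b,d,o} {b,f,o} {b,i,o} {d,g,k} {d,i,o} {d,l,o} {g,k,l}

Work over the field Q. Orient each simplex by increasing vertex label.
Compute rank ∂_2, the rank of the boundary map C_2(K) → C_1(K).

n_0=9 n_1=21 n_2=8  [Q]
∂1: piv[bd,bf,bi,bk,bo,dg,dl,dm] rk=8  ker:di,dk,do,fo,gk,gl,im,io,kl,km,ko,lo,mo
∂2: piv[bdi,bdo,bfo,bio,dgk,dlo,gkl] rk=7  ker:dio
rk∂_2=7

rank∂_2=7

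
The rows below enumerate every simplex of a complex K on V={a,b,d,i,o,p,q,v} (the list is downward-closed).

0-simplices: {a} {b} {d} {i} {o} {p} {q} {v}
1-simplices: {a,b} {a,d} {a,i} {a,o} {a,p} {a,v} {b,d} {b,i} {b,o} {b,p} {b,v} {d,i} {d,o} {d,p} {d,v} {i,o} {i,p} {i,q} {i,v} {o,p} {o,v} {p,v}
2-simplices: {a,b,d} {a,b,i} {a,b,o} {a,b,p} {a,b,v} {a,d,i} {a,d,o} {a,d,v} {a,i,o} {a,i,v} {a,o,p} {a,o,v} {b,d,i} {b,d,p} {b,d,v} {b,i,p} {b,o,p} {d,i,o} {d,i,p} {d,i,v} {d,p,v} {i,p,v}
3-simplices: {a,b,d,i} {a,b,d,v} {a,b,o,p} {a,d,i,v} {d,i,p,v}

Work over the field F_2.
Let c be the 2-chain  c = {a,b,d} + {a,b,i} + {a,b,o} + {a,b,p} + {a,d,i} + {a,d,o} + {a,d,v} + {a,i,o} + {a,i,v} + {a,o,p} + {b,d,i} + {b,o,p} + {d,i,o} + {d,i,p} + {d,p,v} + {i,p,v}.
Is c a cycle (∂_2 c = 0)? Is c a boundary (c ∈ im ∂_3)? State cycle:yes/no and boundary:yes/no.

n_0=8 n_1=22 n_2=22 n_3=5  [Z2]
∂1: piv[ab,ad,ai,ao,ap,av,iq] rk=7  ker:bd,bi,bo,bp,bv,di,do,dp,dv,io,ip,iv,op,ov,pv
∂2: piv[abd,abi,abo,abp,abv,adi,ado,adv,aio,aiv,aop,aov,bdp,bip,dpv] rk=15  ker:bdi,bdv,bop,dio,dip,div,ipv
∂3: piv[abdi,abdv,abop,adiv,dipv] rk=5
∂2c = 0
c vs im∂3: residual ≠ 0 ⇒ not boundary

cycle:yes boundary:no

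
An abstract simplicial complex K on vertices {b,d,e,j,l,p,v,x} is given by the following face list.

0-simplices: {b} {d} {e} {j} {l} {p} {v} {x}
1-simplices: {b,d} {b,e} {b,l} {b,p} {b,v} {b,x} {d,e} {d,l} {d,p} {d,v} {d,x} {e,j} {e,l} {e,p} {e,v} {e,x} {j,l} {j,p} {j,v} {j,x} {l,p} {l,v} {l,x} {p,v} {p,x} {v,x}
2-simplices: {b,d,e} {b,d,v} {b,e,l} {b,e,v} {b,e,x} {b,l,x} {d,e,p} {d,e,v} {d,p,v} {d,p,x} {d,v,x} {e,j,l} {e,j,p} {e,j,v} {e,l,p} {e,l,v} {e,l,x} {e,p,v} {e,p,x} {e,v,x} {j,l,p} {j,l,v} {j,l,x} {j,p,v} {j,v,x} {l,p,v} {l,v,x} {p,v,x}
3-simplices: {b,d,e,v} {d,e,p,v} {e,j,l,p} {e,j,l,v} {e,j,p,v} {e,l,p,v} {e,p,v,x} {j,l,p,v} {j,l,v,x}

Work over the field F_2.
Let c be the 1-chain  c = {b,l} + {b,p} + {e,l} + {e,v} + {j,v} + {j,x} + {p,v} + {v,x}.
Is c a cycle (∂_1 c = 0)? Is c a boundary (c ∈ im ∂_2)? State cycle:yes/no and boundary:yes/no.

cycle:yes boundary:no

n_0=8 n_1=26 n_2=28 n_3=9  [Z2]
∂1: piv[bd,be,bl,bp,bv,bx,ej] rk=7  ker:de,dl,dp,dv,dx,el,ep,ev,ex,jl,jp,jv,jx,lp,lv,lx,pv,px,vx
∂2: piv[bde,bdv,bel,bev,bex,blx,dep,dpv,dpx,dvx,ejl,ejp,ejv,elp,elv,epx,jlx] rk=17  ker:dev,elx,epv,evx,jlp,jlv,jpv,jvx,lpv,lvx,pvx
∂3: piv[bdev,depv,ejlp,ejlv,ejpv,elpv,epvx,jlvx] rk=8  ker:jlpv
∂1c = 0
c vs im∂2: residual ≠ 0 ⇒ not boundary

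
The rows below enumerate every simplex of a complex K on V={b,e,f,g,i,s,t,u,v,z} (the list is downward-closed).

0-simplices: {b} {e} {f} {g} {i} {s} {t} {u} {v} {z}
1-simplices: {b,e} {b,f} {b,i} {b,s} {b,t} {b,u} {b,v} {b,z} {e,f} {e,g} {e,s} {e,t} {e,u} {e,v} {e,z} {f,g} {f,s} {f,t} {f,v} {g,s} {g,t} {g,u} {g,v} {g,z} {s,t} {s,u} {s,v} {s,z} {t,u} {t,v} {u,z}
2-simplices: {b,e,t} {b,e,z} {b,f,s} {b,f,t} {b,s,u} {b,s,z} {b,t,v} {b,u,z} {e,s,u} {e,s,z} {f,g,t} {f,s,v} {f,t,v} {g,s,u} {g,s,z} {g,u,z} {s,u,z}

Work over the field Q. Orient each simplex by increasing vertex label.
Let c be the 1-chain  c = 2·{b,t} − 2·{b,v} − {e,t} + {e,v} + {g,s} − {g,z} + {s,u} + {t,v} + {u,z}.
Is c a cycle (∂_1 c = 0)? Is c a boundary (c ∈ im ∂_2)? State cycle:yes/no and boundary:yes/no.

cycle:yes boundary:no

n_0=10 n_1=31 n_2=17  [Q]
∂1: piv[be,bf,bi,bs,bt,bu,bv,bz,eg] rk=9  ker:ef,es,et,eu,ev,ez,fg,fs,ft,fv,gs,gt,gu,gv,gz,st,su,sv,sz,tu,tv,uz
∂2: piv[bet,bez,bfs,bft,bsu,bsz,btv,buz,esu,esz,fgt,fsv,ftv,gsu,gsz] rk=15  ker:guz,suz
∂1c = 0
c vs im∂2: residual ≠ 0 ⇒ not boundary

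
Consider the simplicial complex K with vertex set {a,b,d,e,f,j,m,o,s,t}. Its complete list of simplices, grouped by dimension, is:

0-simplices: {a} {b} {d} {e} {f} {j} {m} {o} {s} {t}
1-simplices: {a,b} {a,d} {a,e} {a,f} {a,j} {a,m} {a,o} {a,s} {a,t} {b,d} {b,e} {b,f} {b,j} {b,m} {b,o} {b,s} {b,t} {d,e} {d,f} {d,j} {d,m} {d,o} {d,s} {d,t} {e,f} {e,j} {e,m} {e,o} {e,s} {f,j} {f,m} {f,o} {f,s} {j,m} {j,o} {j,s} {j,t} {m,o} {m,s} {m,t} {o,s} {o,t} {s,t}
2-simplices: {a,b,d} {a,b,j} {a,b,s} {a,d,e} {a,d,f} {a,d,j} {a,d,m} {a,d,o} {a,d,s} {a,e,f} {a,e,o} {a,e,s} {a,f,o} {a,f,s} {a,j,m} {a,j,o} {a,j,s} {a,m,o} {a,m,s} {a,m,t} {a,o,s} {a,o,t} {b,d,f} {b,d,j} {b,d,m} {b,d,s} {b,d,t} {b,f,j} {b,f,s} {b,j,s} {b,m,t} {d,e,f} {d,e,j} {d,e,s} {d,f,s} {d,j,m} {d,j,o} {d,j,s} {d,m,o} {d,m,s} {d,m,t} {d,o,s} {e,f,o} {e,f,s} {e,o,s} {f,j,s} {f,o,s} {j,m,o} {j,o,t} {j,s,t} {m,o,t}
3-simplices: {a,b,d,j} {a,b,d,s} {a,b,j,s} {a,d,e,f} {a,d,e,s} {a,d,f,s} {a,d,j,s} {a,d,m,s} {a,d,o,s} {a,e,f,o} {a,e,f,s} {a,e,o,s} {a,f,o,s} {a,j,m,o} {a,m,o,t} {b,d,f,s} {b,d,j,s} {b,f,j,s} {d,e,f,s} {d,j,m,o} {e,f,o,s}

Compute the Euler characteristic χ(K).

χ(K)=-3

n_0=10 n_1=43 n_2=51 n_3=21
χ=+10−43+51−21=-3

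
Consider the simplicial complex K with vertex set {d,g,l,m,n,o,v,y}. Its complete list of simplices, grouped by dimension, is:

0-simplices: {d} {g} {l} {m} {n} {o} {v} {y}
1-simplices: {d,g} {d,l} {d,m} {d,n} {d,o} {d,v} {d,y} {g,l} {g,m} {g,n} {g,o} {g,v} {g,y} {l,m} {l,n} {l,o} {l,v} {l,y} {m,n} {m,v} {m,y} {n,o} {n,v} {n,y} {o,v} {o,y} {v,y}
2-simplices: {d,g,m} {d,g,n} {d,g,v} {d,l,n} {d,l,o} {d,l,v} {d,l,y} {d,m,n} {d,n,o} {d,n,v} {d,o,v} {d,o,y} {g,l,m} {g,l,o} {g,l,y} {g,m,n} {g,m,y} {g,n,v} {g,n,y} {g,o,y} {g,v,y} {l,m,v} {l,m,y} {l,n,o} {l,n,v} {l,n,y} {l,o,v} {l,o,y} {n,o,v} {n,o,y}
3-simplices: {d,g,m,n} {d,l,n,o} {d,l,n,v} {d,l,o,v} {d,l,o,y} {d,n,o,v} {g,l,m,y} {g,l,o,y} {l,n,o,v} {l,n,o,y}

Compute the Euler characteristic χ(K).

χ(K)=1

n_0=8 n_1=27 n_2=30 n_3=10
χ=+8−27+30−10=1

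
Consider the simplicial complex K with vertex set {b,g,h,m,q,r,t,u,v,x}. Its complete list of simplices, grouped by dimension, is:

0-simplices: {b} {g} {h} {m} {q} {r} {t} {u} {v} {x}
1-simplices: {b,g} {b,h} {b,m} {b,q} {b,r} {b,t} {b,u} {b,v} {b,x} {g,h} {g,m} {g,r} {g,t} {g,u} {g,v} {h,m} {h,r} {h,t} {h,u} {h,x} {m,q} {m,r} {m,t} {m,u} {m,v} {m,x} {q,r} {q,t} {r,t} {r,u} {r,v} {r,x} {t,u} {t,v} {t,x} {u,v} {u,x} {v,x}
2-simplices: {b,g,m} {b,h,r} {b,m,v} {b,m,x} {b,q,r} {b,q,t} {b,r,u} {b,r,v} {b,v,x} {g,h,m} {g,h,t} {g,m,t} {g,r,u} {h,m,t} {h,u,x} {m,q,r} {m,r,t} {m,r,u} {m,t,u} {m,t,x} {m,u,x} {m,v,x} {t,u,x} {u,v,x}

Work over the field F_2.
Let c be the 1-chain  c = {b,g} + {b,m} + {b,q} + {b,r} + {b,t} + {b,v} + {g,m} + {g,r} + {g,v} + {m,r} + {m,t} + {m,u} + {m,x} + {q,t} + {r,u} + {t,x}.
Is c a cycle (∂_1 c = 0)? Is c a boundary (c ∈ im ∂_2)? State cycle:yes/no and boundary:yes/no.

cycle:yes boundary:no

n_0=10 n_1=38 n_2=24  [Z2]
∂1: piv[bg,bh,bm,bq,br,bt,bu,bv,bx] rk=9  ker:gh,gm,gr,gt,gu,gv,hm,hr,ht,hu,hx,mq,mr,mt,mu,mv,mx,qr,qt,rt,ru,rv,rx,tu,tv,tx,uv,ux,vx
∂2: piv[bgm,bhr,bmv,bmx,bqr,bqt,bru,brv,bvx,ghm,ght,gmt,gru,hux,mqr,mrt,mru,mtu,mtx,mux,uvx] rk=21  ker:hmt,mvx,tux
∂1c = 0
c vs im∂2: residual ≠ 0 ⇒ not boundary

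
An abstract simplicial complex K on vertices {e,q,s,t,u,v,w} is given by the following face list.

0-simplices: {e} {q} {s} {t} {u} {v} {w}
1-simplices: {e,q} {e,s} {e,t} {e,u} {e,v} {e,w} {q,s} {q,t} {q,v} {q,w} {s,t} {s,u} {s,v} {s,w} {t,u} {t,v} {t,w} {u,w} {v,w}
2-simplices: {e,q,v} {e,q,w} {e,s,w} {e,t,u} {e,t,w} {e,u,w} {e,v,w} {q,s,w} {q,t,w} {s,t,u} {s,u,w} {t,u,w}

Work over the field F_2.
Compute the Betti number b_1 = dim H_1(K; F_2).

b_1=2

n_0=7 n_1=19 n_2=12  [Z2]
∂1: piv[eq,es,et,eu,ev,ew] rk=6  ker:qs,qt,qv,qw,st,su,sv,sw,tu,tv,tw,uw,vw
∂2: piv[eqv,eqw,esw,etu,etw,euw,evw,qsw,qtw,stu,suw] rk=11  ker:tuw
b_1=(19−6)−11=2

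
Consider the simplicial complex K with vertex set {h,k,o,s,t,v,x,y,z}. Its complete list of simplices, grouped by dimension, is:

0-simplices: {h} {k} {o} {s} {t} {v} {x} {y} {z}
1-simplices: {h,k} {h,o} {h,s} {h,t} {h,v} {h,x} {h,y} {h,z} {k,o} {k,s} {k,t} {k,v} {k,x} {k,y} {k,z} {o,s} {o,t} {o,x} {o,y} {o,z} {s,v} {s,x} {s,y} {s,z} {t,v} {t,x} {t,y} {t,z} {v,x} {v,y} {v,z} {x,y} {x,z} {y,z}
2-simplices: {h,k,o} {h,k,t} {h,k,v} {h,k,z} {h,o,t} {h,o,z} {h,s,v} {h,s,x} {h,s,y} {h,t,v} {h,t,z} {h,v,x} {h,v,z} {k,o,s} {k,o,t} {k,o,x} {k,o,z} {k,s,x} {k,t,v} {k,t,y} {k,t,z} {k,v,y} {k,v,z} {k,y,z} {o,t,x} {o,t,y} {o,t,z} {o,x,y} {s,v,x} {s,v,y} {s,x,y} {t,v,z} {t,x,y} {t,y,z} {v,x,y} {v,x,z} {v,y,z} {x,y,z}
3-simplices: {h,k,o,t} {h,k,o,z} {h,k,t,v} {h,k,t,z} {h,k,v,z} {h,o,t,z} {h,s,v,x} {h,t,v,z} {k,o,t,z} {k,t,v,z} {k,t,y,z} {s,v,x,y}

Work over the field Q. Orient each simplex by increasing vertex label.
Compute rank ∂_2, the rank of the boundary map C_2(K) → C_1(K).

n_0=9 n_1=34 n_2=38 n_3=12  [Q]
∂1: piv[hk,ho,hs,ht,hv,hx,hy,hz] rk=8  ker:ko,ks,kt,kv,kx,ky,kz,os,ot,ox,oy,oz,sv,sx,sy,sz,tv,tx,ty,tz,vx,vy,vz,xy,xz,yz
∂2: piv[hko,hkt,hkv,hkz,hot,hoz,hsv,hsx,hsy,htv,htz,hvx,hvz,kos,kox,ksx,kty,kvy,kyz,otx,oty,oxy,svy,sxy,vxz] rk=25  ker:kot,koz,ktv,ktz,kvz,otz,svx,tvz,txy,tyz,vxy,vyz,xyz
∂3: piv[hkot,hkoz,hktv,hktz,hkvz,hotz,hsvx,htvz,ktyz,svxy] rk=10  ker:kotz,ktvz
rk∂_2=25

rank∂_2=25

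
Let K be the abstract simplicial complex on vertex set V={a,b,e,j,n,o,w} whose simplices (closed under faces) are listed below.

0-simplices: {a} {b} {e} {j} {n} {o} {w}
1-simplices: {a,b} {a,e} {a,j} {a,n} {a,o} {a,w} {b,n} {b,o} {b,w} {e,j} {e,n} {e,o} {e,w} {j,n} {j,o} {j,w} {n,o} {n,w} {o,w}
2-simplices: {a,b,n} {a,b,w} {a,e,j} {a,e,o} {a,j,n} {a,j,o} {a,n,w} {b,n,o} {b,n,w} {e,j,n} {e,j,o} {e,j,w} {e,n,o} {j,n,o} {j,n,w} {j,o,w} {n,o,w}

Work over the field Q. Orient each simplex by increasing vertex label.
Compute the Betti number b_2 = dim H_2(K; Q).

n_0=7 n_1=19 n_2=17  [Q]
∂1: piv[ab,ae,aj,an,ao,aw] rk=6  ker:bn,bo,bw,ej,en,eo,ew,jn,jo,jw,no,nw,ow
∂2: piv[abn,abw,aej,aeo,ajn,ajo,anw,bno,ejn,ejw,eno,jnw,jow] rk=13  ker:bnw,ejo,jno,now
b_2=(17−13)−0=4

b_2=4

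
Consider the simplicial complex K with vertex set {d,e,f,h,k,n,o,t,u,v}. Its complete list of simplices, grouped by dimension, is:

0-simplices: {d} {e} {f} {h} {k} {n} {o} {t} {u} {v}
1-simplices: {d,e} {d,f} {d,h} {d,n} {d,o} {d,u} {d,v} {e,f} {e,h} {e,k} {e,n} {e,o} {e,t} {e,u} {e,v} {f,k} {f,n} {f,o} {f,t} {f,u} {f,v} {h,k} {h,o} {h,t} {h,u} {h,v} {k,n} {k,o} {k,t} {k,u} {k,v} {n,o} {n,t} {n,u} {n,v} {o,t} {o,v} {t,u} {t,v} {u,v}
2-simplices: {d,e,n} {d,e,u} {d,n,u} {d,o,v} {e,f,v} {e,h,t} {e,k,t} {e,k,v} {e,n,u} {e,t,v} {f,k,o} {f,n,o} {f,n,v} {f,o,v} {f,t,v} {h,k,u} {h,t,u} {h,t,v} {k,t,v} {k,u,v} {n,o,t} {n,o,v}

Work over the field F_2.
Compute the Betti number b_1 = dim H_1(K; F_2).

b_1=12

n_0=10 n_1=40 n_2=22  [Z2]
∂1: piv[de,df,dh,dn,do,du,dv,ek,et] rk=9  ker:ef,eh,en,eo,eu,ev,fk,fn,fo,ft,fu,fv,hk,ho,ht,hu,hv,kn,ko,kt,ku,kv,no,nt,nu,nv,ot,ov,tu,tv,uv
∂2: piv[den,deu,dnu,dov,efv,eht,ekt,ekv,etv,fko,fno,fnv,fov,ftv,hku,htu,htv,kuv,not] rk=19  ker:enu,ktv,nov
b_1=(40−9)−19=12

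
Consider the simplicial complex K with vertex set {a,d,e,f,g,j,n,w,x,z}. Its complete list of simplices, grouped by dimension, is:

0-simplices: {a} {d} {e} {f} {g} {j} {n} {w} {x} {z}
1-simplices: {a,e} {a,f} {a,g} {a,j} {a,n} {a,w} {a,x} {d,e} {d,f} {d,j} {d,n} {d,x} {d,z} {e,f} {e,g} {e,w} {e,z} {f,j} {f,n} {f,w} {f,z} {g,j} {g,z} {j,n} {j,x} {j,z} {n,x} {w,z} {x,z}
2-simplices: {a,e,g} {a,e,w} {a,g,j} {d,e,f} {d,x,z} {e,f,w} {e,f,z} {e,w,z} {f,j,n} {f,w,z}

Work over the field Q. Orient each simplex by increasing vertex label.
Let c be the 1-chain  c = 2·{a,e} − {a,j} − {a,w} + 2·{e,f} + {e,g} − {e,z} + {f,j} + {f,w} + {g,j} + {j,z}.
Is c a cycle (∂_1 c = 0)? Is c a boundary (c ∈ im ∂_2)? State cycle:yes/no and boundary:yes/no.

n_0=10 n_1=29 n_2=10  [Q]
∂1: piv[ae,af,ag,aj,an,aw,ax,de,dz] rk=9  ker:df,dj,dn,dx,ef,eg,ew,ez,fj,fn,fw,fz,gj,gz,jn,jx,jz,nx,wz,xz
∂2: piv[aeg,aew,agj,def,dxz,efw,efz,ewz,fjn] rk=9  ker:fwz
∂1c = 0
c vs im∂2: residual ≠ 0 ⇒ not boundary

cycle:yes boundary:no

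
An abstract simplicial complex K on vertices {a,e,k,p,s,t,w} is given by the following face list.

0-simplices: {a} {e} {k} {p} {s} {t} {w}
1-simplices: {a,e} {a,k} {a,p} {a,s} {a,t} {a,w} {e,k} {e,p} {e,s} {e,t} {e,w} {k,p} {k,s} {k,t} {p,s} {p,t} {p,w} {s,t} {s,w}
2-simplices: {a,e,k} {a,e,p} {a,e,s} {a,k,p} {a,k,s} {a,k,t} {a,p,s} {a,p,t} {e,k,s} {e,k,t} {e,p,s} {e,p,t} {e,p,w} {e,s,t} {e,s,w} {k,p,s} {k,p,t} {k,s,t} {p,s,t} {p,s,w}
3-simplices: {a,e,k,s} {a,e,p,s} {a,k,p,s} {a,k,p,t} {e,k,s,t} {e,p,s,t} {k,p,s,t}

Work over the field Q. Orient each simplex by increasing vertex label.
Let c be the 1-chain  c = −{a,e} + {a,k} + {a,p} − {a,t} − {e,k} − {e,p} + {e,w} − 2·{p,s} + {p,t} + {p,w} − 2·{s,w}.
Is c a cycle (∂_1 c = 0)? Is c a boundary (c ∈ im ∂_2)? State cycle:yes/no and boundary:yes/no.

n_0=7 n_1=19 n_2=20 n_3=7  [Q]
∂1: piv[ae,ak,ap,as,at,aw] rk=6  ker:ek,ep,es,et,ew,kp,ks,kt,ps,pt,pw,st,sw
∂2: piv[aek,aep,aes,akp,aks,akt,aps,apt,ekt,epw,est,esw] rk=12  ker:eks,eps,ept,kps,kpt,kst,pst,psw
∂3: piv[aeks,aeps,akps,akpt,ekst,epst,kpst] rk=7
∂1c = 0
c vs im∂2: reduces to 0 ⇒ boundary

cycle:yes boundary:yes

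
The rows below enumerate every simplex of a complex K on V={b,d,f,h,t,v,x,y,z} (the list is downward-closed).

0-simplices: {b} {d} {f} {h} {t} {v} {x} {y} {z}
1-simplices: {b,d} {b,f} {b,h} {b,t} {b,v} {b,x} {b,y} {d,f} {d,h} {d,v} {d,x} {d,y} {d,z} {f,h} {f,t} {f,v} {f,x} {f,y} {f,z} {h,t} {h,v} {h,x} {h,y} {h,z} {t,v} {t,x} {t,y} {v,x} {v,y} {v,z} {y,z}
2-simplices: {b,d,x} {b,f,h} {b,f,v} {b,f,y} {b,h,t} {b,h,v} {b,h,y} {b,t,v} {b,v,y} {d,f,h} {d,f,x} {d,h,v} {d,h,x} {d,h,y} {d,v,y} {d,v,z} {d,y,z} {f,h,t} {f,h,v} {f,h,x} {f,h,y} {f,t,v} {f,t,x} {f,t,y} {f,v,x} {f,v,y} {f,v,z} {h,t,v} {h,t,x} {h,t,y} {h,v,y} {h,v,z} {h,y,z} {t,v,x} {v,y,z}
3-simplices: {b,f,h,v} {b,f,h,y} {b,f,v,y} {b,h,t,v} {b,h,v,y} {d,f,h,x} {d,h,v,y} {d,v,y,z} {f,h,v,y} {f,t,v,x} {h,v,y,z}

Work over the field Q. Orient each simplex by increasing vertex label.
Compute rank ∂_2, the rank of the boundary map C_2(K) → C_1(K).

n_0=9 n_1=31 n_2=35 n_3=11  [Q]
∂1: piv[bd,bf,bh,bt,bv,bx,by,dz] rk=8  ker:df,dh,dv,dx,dy,fh,ft,fv,fx,fy,fz,ht,hv,hx,hy,hz,tv,tx,ty,vx,vy,vz,yz
∂2: piv[bdx,bfh,bfv,bfy,bht,bhv,bhy,btv,bvy,dfh,dfx,dhv,dhx,dhy,dvz,dyz,fht,ftx,fty,fvx,fvz,hvz] rk=22  ker:dvy,fhv,fhx,fhy,ftv,fvy,htv,htx,hty,hvy,hyz,tvx,vyz
∂3: piv[bfhv,bfhy,bfvy,bhtv,bhvy,dfhx,dhvy,dvyz,ftvx,hvyz] rk=10  ker:fhvy
rk∂_2=22

rank∂_2=22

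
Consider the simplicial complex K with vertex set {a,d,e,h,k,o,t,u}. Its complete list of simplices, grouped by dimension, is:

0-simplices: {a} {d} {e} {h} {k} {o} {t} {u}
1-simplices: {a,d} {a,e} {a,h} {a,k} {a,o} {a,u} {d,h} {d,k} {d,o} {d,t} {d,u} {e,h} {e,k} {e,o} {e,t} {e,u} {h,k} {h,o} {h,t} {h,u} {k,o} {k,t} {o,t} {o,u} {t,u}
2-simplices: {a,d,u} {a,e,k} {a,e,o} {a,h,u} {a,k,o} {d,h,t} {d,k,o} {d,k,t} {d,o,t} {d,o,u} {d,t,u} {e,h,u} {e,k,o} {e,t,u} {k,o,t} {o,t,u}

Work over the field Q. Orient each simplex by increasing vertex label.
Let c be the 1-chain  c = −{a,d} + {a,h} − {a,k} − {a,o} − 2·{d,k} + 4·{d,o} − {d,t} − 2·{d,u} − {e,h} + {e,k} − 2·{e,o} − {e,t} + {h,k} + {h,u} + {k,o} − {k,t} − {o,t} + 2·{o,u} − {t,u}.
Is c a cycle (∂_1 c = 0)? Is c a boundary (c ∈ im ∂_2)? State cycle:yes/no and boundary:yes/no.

cycle:no boundary:no

n_0=8 n_1=25 n_2=16  [Q]
∂1: piv[ad,ae,ah,ak,ao,au,dt] rk=7  ker:dh,dk,do,du,eh,ek,eo,et,eu,hk,ho,ht,hu,ko,kt,ot,ou,tu
∂2: piv[adu,aek,aeo,ahu,ako,dht,dko,dkt,dot,dou,dtu,ehu,etu] rk=13  ker:eko,kot,otu
∂1c = 2·{a} + 3·{e} − 2·{h} − {k} + {o} − 3·{t}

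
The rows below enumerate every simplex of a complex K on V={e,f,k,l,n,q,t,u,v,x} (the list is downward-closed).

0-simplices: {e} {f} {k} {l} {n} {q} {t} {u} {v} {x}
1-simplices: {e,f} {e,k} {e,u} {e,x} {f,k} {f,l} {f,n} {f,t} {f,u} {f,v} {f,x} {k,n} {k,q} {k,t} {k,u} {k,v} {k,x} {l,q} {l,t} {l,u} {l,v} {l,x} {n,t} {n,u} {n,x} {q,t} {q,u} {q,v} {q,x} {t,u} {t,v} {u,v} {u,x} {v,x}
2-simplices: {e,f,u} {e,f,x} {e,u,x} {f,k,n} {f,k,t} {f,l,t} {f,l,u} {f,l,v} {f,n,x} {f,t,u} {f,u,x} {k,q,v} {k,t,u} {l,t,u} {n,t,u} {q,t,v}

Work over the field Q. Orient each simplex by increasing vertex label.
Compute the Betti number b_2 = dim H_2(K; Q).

b_2=2

n_0=10 n_1=34 n_2=16  [Q]
∂1: piv[ef,ek,eu,ex,fl,fn,ft,fv,kq] rk=9  ker:fk,fu,fx,kn,kt,ku,kv,kx,lq,lt,lu,lv,lx,nt,nu,nx,qt,qu,qv,qx,tu,tv,uv,ux,vx
∂2: piv[efu,efx,eux,fkn,fkt,flt,flu,flv,fnx,ftu,kqv,ktu,ntu,qtv] rk=14  ker:fux,ltu
b_2=(16−14)−0=2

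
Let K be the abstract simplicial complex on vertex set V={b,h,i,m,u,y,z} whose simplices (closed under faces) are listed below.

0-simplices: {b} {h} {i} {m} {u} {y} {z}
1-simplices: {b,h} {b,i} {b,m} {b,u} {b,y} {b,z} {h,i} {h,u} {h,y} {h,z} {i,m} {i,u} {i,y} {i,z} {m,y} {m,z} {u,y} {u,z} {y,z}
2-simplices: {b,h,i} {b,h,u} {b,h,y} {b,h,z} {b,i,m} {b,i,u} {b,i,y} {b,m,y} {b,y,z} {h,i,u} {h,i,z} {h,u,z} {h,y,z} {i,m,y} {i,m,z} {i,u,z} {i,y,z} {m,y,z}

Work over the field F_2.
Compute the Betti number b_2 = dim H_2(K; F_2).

b_2=6

n_0=7 n_1=19 n_2=18  [Z2]
∂1: piv[bh,bi,bm,bu,by,bz] rk=6  ker:hi,hu,hy,hz,im,iu,iy,iz,my,mz,uy,uz,yz
∂2: piv[bhi,bhu,bhy,bhz,bim,biu,biy,bmy,byz,hiz,huz,imz] rk=12  ker:hiu,hyz,imy,iuz,iyz,myz
b_2=(18−12)−0=6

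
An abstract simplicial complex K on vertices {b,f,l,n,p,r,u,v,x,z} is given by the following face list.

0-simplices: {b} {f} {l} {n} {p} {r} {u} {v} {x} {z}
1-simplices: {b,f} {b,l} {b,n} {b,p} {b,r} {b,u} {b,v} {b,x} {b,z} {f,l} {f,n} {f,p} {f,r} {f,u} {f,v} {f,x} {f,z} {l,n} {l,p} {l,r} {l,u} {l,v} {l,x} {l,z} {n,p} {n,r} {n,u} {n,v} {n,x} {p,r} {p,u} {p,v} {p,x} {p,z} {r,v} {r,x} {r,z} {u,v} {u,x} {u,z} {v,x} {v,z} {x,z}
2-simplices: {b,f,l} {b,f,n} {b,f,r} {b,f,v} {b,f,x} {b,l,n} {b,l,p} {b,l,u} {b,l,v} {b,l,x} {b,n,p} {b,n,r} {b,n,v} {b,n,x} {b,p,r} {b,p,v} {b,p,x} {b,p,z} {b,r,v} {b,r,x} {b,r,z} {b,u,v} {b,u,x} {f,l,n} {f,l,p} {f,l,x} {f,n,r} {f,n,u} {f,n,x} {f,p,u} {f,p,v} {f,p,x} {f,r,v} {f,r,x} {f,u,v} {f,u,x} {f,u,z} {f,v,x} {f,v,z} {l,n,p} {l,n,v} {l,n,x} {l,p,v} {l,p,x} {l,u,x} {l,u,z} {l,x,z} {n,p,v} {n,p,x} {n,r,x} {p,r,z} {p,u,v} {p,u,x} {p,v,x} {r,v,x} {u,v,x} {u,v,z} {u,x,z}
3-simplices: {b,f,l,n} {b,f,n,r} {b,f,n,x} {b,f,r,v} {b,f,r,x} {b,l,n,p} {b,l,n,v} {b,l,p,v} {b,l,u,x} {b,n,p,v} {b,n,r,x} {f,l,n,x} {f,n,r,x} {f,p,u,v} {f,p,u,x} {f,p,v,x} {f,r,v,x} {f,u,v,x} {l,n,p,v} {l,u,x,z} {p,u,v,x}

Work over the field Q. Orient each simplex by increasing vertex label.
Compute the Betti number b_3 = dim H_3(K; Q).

b_3=3

n_0=10 n_1=43 n_2=58 n_3=21  [Q]
∂1: piv[bf,bl,bn,bp,br,bu,bv,bx,bz] rk=9  ker:fl,fn,fp,fr,fu,fv,fx,fz,ln,lp,lr,lu,lv,lx,lz,np,nr,nu,nv,nx,pr,pu,pv,px,pz,rv,rx,rz,uv,ux,uz,vx,vz,xz
∂2: piv[bfl,bfn,bfr,bfv,bfx,bln,blp,blu,blv,blx,bnp,bnr,bnv,bnx,bpr,bpv,bpx,bpz,brv,brx,brz,buv,bux,flp,fnu,fpu,fuv,fuz,fvx,fvz,luz,lxz] rk=32  ker:fln,flx,fnr,fnx,fpv,fpx,frv,frx,fux,lnp,lnv,lnx,lpv,lpx,lux,npv,npx,nrx,prz,puv,pux,pvx,rvx,uvx,uvz,uxz
∂3: piv[bfln,bfnr,bfnx,bfrv,bfrx,blnp,blnv,blpv,blux,bnpv,bnrx,flnx,fpuv,fpux,fpvx,frvx,fuvx,luxz] rk=18  ker:fnrx,lnpv,puvx
b_3=(21−18)−0=3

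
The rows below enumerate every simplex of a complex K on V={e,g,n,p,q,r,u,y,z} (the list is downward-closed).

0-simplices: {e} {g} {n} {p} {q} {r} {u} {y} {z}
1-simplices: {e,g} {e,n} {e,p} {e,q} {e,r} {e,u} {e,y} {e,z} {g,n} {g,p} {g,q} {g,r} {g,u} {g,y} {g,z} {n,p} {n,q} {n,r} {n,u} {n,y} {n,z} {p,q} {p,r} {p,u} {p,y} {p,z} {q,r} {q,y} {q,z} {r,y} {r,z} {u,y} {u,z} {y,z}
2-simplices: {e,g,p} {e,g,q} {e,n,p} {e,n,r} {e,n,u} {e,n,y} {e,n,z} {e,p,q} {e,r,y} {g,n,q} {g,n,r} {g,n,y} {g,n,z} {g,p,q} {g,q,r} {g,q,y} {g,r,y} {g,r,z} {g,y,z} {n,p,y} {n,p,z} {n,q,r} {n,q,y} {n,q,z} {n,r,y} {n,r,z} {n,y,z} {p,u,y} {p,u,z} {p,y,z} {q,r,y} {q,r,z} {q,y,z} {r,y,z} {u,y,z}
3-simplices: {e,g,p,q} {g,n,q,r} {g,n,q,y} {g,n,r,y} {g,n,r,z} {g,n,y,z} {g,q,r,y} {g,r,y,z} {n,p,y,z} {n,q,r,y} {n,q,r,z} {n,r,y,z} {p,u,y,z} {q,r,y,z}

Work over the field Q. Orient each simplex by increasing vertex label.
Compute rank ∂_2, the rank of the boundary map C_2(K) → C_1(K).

rank∂_2=22

n_0=9 n_1=34 n_2=35 n_3=14  [Q]
∂1: piv[eg,en,ep,eq,er,eu,ey,ez] rk=8  ker:gn,gp,gq,gr,gu,gy,gz,np,nq,nr,nu,ny,nz,pq,pr,pu,py,pz,qr,qy,qz,ry,rz,uy,uz,yz
∂2: piv[egp,egq,enp,enr,enu,eny,enz,epq,ery,gnq,gnr,gny,gnz,gqr,gqy,grz,gyz,npy,npz,nqz,puy,puz] rk=22  ker:gpq,gry,nqr,nqy,nry,nrz,nyz,pyz,qry,qrz,qyz,ryz,uyz
∂3: piv[egpq,gnqr,gnqy,gnry,gnrz,gnyz,gqry,gryz,npyz,nqrz,puyz,qryz] rk=12  ker:nqry,nryz
rk∂_2=22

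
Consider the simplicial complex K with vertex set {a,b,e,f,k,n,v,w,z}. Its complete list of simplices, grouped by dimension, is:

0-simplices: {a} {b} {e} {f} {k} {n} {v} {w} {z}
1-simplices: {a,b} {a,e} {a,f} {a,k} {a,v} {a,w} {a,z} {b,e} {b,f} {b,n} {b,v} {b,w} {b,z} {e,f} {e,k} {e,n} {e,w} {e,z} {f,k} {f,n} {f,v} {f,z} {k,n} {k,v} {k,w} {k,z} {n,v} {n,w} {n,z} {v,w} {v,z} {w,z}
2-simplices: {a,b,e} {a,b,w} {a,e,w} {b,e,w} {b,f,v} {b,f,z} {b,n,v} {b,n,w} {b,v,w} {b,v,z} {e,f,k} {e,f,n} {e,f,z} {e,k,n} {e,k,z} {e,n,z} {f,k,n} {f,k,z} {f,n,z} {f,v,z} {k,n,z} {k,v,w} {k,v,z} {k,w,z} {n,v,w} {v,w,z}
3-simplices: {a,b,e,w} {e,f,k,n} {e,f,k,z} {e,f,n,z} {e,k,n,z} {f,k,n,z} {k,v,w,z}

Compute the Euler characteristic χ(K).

χ(K)=-4

n_0=9 n_1=32 n_2=26 n_3=7
χ=+9−32+26−7=-4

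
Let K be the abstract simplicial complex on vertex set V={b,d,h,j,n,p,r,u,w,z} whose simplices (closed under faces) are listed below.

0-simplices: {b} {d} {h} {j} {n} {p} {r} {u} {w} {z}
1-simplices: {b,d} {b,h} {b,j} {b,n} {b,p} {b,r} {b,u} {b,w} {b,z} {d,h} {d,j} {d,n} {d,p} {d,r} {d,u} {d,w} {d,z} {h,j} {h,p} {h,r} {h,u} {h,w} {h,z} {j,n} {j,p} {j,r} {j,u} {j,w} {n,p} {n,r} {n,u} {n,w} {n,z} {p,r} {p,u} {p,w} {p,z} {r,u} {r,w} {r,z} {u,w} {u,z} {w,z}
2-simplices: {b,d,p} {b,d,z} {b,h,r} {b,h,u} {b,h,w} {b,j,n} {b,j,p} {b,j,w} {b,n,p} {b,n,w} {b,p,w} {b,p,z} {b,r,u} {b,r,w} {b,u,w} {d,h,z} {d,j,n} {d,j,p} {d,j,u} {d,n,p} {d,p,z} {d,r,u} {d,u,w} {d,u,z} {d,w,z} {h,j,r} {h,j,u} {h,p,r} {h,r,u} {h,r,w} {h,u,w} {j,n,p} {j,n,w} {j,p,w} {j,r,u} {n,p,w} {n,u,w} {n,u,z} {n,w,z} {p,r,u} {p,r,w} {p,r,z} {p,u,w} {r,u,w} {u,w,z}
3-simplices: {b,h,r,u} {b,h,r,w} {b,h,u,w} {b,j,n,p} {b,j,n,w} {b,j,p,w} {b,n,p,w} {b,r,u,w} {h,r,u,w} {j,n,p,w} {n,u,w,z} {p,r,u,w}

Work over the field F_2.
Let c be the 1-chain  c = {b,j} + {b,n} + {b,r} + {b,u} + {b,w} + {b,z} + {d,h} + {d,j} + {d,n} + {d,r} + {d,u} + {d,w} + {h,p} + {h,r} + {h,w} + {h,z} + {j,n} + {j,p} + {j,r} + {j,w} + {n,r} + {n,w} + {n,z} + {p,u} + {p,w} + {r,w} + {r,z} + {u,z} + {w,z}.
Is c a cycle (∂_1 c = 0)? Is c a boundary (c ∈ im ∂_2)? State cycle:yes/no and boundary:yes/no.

n_0=10 n_1=43 n_2=45 n_3=12  [Z2]
∂1: piv[bd,bh,bj,bn,bp,br,bu,bw,bz] rk=9  ker:dh,dj,dn,dp,dr,du,dw,dz,hj,hp,hr,hu,hw,hz,jn,jp,jr,ju,jw,np,nr,nu,nw,nz,pr,pu,pw,pz,ru,rw,rz,uw,uz,wz
∂2: piv[bdp,bdz,bhr,bhu,bhw,bjn,bjp,bjw,bnp,bnw,bpw,bpz,bru,brw,buw,dhz,djn,djp,dju,dru,duw,duz,dwz,hjr,hju,hpr,nuw,nuz,pru,prw,prz] rk=31  ker:dnp,dpz,hru,hrw,huw,jnp,jnw,jpw,jru,npw,nwz,puw,ruw,uwz
∂3: piv[bhru,bhrw,bhuw,bjnp,bjnw,bjpw,bnpw,bruw,nuwz,pruw] rk=10  ker:hruw,jnpw
∂1c = {h} + {r}

cycle:no boundary:no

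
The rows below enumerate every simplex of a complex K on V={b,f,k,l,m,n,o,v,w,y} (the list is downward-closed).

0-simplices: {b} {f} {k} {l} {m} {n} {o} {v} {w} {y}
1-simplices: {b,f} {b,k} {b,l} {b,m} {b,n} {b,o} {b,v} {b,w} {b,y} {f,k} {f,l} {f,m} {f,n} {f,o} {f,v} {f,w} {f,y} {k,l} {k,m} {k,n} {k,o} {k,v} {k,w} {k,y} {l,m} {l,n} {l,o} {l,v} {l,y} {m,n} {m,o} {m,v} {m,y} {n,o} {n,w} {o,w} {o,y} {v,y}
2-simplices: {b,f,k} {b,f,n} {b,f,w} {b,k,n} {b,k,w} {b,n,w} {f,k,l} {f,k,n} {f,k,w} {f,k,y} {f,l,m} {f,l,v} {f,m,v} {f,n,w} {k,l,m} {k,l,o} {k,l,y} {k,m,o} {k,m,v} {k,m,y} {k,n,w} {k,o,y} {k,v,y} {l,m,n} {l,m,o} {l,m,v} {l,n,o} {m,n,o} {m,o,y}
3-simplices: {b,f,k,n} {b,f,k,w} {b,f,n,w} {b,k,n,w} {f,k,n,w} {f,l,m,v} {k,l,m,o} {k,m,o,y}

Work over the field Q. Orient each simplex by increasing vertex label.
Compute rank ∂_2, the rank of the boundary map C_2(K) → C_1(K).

n_0=10 n_1=38 n_2=29 n_3=8  [Q]
∂1: piv[bf,bk,bl,bm,bn,bo,bv,bw,by] rk=9  ker:fk,fl,fm,fn,fo,fv,fw,fy,kl,km,kn,ko,kv,kw,ky,lm,ln,lo,lv,ly,mn,mo,mv,my,no,nw,ow,oy,vy
∂2: piv[bfk,bfn,bfw,bkn,bkw,bnw,fkl,fky,flm,flv,fmv,klm,klo,kly,kmo,kmv,kmy,koy,kvy,lmn,lno] rk=21  ker:fkn,fkw,fnw,knw,lmo,lmv,mno,moy
∂3: piv[bfkn,bfkw,bfnw,bknw,flmv,klmo,kmoy] rk=7  ker:fknw
rk∂_2=21

rank∂_2=21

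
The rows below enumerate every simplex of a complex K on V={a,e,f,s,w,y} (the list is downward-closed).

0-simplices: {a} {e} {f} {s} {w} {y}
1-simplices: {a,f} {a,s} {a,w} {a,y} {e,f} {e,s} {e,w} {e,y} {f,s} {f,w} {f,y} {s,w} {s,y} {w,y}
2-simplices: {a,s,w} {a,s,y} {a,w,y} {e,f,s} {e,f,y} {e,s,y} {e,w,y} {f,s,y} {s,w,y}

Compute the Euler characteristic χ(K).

n_0=6 n_1=14 n_2=9
χ=+6−14+9=1

χ(K)=1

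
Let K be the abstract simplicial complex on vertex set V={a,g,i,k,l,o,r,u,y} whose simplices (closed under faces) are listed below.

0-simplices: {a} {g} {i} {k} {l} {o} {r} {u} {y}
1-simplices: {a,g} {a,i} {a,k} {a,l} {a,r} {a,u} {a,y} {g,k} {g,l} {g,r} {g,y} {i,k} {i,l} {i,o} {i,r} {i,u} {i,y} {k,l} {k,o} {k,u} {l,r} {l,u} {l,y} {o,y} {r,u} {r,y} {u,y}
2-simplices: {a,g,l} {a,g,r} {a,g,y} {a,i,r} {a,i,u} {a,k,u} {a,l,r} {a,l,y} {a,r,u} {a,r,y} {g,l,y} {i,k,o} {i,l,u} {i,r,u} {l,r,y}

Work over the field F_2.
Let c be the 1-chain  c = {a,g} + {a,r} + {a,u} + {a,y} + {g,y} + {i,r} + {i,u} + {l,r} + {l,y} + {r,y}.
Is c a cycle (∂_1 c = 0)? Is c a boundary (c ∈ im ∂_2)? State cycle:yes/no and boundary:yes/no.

n_0=9 n_1=27 n_2=15  [Z2]
∂1: piv[ag,ai,ak,al,ar,au,ay,io] rk=8  ker:gk,gl,gr,gy,ik,il,ir,iu,iy,kl,ko,ku,lr,lu,ly,oy,ru,ry,uy
∂2: piv[agl,agr,agy,air,aiu,aku,alr,aly,aru,ary,iko,ilu] rk=12  ker:gly,iru,lry
∂1c = 0
c vs im∂2: reduces to 0 ⇒ boundary

cycle:yes boundary:yes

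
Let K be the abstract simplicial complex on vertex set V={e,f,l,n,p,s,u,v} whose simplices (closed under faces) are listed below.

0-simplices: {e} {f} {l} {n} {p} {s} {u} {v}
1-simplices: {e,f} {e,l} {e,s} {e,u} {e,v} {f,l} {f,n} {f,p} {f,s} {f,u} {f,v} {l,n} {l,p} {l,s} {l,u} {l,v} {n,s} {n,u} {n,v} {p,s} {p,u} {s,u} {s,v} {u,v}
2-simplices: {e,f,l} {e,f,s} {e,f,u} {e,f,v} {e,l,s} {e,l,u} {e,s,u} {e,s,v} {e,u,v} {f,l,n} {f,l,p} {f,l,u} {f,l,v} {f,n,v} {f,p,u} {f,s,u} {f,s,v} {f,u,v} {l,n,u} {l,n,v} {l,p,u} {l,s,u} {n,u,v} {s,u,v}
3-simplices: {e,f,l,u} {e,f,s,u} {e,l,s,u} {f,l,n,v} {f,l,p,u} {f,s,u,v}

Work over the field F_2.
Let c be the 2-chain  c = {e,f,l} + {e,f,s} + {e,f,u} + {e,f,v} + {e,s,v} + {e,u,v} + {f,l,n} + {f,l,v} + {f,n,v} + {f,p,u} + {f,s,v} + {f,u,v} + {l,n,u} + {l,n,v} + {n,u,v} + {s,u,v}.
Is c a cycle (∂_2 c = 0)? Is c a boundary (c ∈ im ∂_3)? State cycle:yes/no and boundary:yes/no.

cycle:no boundary:no

n_0=8 n_1=24 n_2=24 n_3=6  [Z2]
∂1: piv[ef,el,es,eu,ev,fn,fp] rk=7  ker:fl,fs,fu,fv,ln,lp,ls,lu,lv,ns,nu,nv,ps,pu,su,sv,uv
∂2: piv[efl,efs,efu,efv,els,elu,esu,esv,euv,fln,flp,flv,fnv,fpu,lnu] rk=15  ker:flu,fsu,fsv,fuv,lnv,lpu,lsu,nuv,suv
∂3: piv[eflu,efsu,elsu,flnv,flpu,fsuv] rk=6
∂2c = {e,l} + {e,v} + {f,l} + {f,p} + {f,u} + {f,v} + {l,n} + {l,u} + {n,v} + {p,u} + {s,u} + {s,v}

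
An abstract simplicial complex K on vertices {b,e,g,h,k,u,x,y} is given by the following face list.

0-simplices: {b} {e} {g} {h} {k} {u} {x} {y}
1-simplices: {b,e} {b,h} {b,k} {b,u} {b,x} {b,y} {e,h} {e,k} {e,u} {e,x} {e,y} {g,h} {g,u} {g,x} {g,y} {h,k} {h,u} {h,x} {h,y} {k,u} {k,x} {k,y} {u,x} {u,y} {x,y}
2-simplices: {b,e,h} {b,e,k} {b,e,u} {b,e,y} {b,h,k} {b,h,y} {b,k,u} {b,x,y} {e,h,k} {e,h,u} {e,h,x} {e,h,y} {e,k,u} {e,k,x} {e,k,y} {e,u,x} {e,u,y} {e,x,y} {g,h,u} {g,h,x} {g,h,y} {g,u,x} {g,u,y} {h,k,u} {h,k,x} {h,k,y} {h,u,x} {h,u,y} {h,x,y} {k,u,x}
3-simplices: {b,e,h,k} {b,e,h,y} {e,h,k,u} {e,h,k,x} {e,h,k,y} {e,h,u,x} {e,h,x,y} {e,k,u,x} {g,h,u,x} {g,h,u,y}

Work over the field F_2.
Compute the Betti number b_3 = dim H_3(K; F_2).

n_0=8 n_1=25 n_2=30 n_3=10  [Z2]
∂1: piv[be,bh,bk,bu,bx,by,gh] rk=7  ker:eh,ek,eu,ex,ey,gu,gx,gy,hk,hu,hx,hy,ku,kx,ky,ux,uy,xy
∂2: piv[beh,bek,beu,bey,bhk,bhy,bku,bxy,ehu,ehx,ekx,eky,eux,euy,exy,ghu,ghx,ghy] rk=18  ker:ehk,ehy,eku,gux,guy,hku,hkx,hky,hux,huy,hxy,kux
∂3: piv[behk,behy,ehku,ehkx,ehky,ehux,ehxy,ekux,ghux,ghuy] rk=10
b_3=(10−10)−0=0

b_3=0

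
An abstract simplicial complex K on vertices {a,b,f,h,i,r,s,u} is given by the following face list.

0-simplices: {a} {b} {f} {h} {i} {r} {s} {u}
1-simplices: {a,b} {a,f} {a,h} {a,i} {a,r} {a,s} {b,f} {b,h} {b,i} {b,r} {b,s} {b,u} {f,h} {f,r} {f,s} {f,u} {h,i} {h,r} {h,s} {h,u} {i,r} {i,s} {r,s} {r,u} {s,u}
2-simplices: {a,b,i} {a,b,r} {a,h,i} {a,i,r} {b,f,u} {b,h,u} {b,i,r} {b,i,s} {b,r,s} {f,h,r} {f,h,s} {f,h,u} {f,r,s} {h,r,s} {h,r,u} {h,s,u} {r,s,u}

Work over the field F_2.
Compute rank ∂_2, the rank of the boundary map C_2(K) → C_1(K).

n_0=8 n_1=25 n_2=17  [Z2]
∂1: piv[ab,af,ah,ai,ar,as,bu] rk=7  ker:bf,bh,bi,br,bs,fh,fr,fs,fu,hi,hr,hs,hu,ir,is,rs,ru,su
∂2: piv[abi,abr,ahi,air,bfu,bhu,bis,brs,fhr,fhs,fhu,frs,hru,hsu] rk=14  ker:bir,hrs,rsu
rk∂_2=14

rank∂_2=14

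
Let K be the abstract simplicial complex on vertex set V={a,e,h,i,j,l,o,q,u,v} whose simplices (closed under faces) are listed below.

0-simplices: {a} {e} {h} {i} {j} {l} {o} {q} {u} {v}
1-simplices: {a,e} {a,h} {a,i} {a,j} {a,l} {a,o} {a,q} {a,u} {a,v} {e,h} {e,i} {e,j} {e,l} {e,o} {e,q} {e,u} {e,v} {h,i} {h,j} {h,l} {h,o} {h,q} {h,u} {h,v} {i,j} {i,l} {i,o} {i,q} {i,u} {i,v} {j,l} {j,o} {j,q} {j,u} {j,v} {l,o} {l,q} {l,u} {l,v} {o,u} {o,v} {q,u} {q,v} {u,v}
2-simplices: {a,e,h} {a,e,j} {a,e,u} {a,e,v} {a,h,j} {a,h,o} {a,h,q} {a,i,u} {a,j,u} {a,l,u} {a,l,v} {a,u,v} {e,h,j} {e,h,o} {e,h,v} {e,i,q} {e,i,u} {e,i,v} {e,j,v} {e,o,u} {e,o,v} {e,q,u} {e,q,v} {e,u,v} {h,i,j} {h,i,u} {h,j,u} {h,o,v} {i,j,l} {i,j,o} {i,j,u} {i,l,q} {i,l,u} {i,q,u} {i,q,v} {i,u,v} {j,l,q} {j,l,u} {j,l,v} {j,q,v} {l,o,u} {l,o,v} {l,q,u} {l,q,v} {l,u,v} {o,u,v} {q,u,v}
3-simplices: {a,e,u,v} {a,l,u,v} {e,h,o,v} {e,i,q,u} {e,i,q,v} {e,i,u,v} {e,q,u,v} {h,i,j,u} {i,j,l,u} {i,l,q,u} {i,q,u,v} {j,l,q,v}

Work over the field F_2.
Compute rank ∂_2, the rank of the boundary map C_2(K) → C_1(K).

n_0=10 n_1=44 n_2=47 n_3=12  [Z2]
∂1: piv[ae,ah,ai,aj,al,ao,aq,au,av] rk=9  ker:eh,ei,ej,el,eo,eq,eu,ev,hi,hj,hl,ho,hq,hu,hv,ij,il,io,iq,iu,iv,jl,jo,jq,ju,jv,lo,lq,lu,lv,ou,ov,qu,qv,uv
∂2: piv[aeh,aej,aeu,aev,ahj,aho,ahq,aiu,aju,alu,alv,auv,eho,ehv,eiq,eiu,eiv,ejv,eou,eov,equ,eqv,hij,hiu,hju,ijl,ijo,ilq,ilu,jlq,lou] rk=31  ker:ehj,euv,hov,iju,iqu,iqv,iuv,jlu,jlv,jqv,lov,lqu,lqv,luv,ouv,quv
∂3: piv[aeuv,aluv,ehov,eiqu,eiqv,eiuv,equv,hiju,ijlu,ilqu,jlqv] rk=11  ker:iquv
rk∂_2=31

rank∂_2=31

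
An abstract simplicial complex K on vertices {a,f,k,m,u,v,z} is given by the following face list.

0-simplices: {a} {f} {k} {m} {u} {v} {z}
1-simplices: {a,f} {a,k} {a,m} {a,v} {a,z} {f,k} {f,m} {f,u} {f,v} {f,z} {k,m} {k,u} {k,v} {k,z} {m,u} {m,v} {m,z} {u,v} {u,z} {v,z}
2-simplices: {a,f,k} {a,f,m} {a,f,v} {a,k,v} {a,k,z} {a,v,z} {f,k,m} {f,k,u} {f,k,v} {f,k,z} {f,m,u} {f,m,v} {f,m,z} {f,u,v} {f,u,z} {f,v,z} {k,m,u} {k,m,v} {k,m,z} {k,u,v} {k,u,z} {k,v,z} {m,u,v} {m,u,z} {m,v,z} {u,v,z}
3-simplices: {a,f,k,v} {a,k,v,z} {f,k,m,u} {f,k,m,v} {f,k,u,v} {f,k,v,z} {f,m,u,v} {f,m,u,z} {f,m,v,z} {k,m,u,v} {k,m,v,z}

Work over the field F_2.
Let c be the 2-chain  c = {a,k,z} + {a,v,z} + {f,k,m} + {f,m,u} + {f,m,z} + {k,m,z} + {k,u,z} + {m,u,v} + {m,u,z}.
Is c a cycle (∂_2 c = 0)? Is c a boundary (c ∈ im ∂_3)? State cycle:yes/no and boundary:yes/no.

cycle:no boundary:no

n_0=7 n_1=20 n_2=26 n_3=11  [Z2]
∂1: piv[af,ak,am,av,az,fu] rk=6  ker:fk,fm,fv,fz,km,ku,kv,kz,mu,mv,mz,uv,uz,vz
∂2: piv[afk,afm,afv,akv,akz,avz,fkm,fku,fkz,fmu,fmv,fmz,fuv,fuz] rk=14  ker:fkv,fvz,kmu,kmv,kmz,kuv,kuz,kvz,muv,muz,mvz,uvz
∂3: piv[afkv,akvz,fkmu,fkmv,fkuv,fkvz,fmuv,fmuz,fmvz,kmvz] rk=10  ker:kmuv
∂2c = {a,k} + {a,v} + {f,k} + {f,m} + {f,u} + {f,z} + {k,u} + {k,z} + {m,u} + {m,v} + {m,z} + {u,v} + {v,z}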